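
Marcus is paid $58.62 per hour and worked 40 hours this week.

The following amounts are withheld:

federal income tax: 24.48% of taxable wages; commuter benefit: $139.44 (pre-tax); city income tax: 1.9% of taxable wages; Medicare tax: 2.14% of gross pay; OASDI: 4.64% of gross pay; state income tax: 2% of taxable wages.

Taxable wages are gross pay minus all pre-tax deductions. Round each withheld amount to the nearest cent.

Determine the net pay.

Gross pay: 40 × $58.62 = $2344.80
Commuter benefit: $139.44
Taxable wages = $2344.80 − $139.44 = $2205.36
State income tax: $2205.36 × 0.02 = $44.11
City income tax: $2205.36 × 0.019 = $41.90
Federal income tax: $2205.36 × 0.2448 = $539.87
OASDI: $2344.80 × 0.0464 = $108.80
Medicare tax: $2344.80 × 0.0214 = $50.18
Total deductions = $139.44 + $44.11 + $41.90 + $539.87 + $108.80 + $50.18 = $924.30
Net pay = $2344.80 − $924.30 = $1420.50

$1420.50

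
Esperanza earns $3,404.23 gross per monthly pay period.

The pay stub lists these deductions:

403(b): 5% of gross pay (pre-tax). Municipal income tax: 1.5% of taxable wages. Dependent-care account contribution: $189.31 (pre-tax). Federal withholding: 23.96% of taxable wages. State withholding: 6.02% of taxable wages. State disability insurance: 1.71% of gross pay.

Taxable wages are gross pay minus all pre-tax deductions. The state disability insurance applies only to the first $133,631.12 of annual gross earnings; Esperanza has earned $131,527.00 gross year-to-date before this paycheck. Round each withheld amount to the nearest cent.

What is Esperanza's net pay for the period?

403(b): $3,404.23 × 0.05 = $170.21
Dependent-care account contribution: $189.31
Pre-tax total = $170.21 + $189.31 = $359.52
Taxable wages = $3,404.23 − $359.52 = $3,044.71
Federal withholding: $3,044.71 × 0.2396 = $729.51
State withholding: $3,044.71 × 0.0602 = $183.29
Municipal income tax: $3,044.71 × 0.015 = $45.67
State disability insurance: only $133,631.12 − $131,527.00 = $2,104.12 of this check is subject → $2,104.12 × 0.0171 = $35.98
Total deductions = $170.21 + $189.31 + $729.51 + $183.29 + $45.67 + $35.98 = $1,353.97
Net pay = $3,404.23 − $1,353.97 = $2,050.26

$2,050.26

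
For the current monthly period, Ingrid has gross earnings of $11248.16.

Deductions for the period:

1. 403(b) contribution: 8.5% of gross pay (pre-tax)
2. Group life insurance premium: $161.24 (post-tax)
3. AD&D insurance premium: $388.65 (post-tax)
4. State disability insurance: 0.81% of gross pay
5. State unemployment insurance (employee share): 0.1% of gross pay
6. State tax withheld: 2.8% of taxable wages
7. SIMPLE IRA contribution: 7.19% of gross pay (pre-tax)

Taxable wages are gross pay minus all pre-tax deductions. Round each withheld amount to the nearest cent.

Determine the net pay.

403(b) contribution: $11248.16 × 0.085 = $956.09
SIMPLE IRA contribution: $11248.16 × 0.0719 = $808.74
Pre-tax total = $956.09 + $808.74 = $1764.83
Taxable wages = $11248.16 − $1764.83 = $9483.33
State tax withheld: $9483.33 × 0.028 = $265.53
State disability insurance: $11248.16 × 0.0081 = $91.11
State unemployment insurance (employee share): $11248.16 × 0.001 = $11.25
Group life insurance premium: $161.24
AD&D insurance premium: $388.65
Total deductions = $956.09 + $808.74 + $265.53 + $91.11 + $11.25 + $161.24 + $388.65 = $2682.61
Net pay = $11248.16 − $2682.61 = $8565.55

$8565.55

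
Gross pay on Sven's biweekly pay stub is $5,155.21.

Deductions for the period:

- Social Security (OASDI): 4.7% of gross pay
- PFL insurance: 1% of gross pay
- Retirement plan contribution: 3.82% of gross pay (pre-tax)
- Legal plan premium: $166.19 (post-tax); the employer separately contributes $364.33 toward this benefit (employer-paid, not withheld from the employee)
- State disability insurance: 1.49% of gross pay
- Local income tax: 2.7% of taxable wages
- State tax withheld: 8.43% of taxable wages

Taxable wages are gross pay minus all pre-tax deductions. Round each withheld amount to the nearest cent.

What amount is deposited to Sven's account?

Retirement plan contribution: $5,155.21 × 0.0382 = $196.93
Taxable wages = $5,155.21 − $196.93 = $4,958.28
Local income tax: $4,958.28 × 0.027 = $133.87
State tax withheld: $4,958.28 × 0.0843 = $417.98
PFL insurance: $5,155.21 × 0.01 = $51.55
Social Security (OASDI): $5,155.21 × 0.047 = $242.29
State disability insurance: $5,155.21 × 0.0149 = $76.81
Legal plan premium: $166.19
(Employer's $364.33 toward legal plan premium is not withheld from the employee.)
Total deductions = $196.93 + $133.87 + $417.98 + $51.55 + $242.29 + $76.81 + $166.19 = $1,285.62
Net pay = $5,155.21 − $1,285.62 = $3,869.59

$3,869.59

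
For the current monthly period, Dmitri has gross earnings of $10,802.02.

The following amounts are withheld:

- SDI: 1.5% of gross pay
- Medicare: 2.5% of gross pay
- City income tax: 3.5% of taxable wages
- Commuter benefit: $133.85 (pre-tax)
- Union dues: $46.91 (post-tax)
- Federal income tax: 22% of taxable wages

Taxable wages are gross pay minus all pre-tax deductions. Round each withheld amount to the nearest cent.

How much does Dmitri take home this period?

$7,468.79

Commuter benefit: $133.85
Taxable wages = $10,802.02 − $133.85 = $10,668.17
City income tax: $10,668.17 × 0.035 = $373.39
Federal income tax: $10,668.17 × 0.22 = $2,347.00
SDI: $10,802.02 × 0.015 = $162.03
Medicare: $10,802.02 × 0.025 = $270.05
Union dues: $46.91
Total deductions = $133.85 + $373.39 + $2,347.00 + $162.03 + $270.05 + $46.91 = $3,333.23
Net pay = $10,802.02 − $3,333.23 = $7,468.79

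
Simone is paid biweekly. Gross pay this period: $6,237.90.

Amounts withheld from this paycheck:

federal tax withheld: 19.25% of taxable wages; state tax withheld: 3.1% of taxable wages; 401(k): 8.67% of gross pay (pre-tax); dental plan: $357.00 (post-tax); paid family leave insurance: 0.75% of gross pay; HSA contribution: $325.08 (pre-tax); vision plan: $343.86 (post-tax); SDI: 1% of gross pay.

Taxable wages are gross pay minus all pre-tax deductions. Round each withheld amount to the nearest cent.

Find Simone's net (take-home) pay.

$3,361.33

401(k): $6,237.90 × 0.0867 = $540.83
HSA contribution: $325.08
Pre-tax total = $540.83 + $325.08 = $865.91
Taxable wages = $6,237.90 − $865.91 = $5,371.99
Federal tax withheld: $5,371.99 × 0.1925 = $1,034.11
State tax withheld: $5,371.99 × 0.031 = $166.53
Paid family leave insurance: $6,237.90 × 0.0075 = $46.78
SDI: $6,237.90 × 0.01 = $62.38
Vision plan: $343.86
Dental plan: $357.00
Total deductions = $540.83 + $325.08 + $1,034.11 + $166.53 + $46.78 + $62.38 + $343.86 + $357.00 = $2,876.57
Net pay = $6,237.90 − $2,876.57 = $3,361.33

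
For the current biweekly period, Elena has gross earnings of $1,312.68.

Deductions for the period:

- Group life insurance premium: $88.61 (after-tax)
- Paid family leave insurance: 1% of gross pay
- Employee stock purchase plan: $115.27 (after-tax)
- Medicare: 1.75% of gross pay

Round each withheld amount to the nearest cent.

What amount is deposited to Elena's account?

$1,072.70

Medicare: $1,312.68 × 0.0175 = $22.97
Paid family leave insurance: $1,312.68 × 0.01 = $13.13
Group life insurance premium: $88.61
Employee stock purchase plan: $115.27
Total deductions = $22.97 + $13.13 + $88.61 + $115.27 = $239.98
Net pay = $1,312.68 − $239.98 = $1,072.70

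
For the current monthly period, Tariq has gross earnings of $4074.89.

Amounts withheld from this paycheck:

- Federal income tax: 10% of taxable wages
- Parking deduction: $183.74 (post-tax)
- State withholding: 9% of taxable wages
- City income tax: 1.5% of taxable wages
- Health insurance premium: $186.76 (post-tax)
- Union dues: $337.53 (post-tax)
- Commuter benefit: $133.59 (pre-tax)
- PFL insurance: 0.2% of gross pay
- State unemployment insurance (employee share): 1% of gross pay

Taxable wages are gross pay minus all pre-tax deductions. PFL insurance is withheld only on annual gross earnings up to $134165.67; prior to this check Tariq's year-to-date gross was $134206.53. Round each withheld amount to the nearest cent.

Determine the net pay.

$2384.55

Commuter benefit: $133.59
Taxable wages = $4074.89 − $133.59 = $3941.30
City income tax: $3941.30 × 0.015 = $59.12
Federal income tax: $3941.30 × 0.1 = $394.13
State withholding: $3941.30 × 0.09 = $354.72
PFL insurance: annual cap $134165.67 already reached (YTD $134206.53), so $0.00
State unemployment insurance (employee share): $4074.89 × 0.01 = $40.75
Parking deduction: $183.74
Health insurance premium: $186.76
Union dues: $337.53
Total deductions = $133.59 + $59.12 + $394.13 + $354.72 + $0.00 + $40.75 + $183.74 + $186.76 + $337.53 = $1690.34
Net pay = $4074.89 − $1690.34 = $2384.55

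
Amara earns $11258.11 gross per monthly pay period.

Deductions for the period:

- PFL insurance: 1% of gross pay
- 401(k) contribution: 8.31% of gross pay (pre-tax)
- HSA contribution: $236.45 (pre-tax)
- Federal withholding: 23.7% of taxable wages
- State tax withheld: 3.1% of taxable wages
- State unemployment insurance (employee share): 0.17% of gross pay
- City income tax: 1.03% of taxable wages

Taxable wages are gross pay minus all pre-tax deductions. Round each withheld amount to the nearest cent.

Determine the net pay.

$7147.42

HSA contribution: $236.45
401(k) contribution: $11258.11 × 0.0831 = $935.55
Pre-tax total = $236.45 + $935.55 = $1172.00
Taxable wages = $11258.11 − $1172.00 = $10086.11
State tax withheld: $10086.11 × 0.031 = $312.67
Federal withholding: $10086.11 × 0.237 = $2390.41
City income tax: $10086.11 × 0.0103 = $103.89
PFL insurance: $11258.11 × 0.01 = $112.58
State unemployment insurance (employee share): $11258.11 × 0.0017 = $19.14
Total deductions = $236.45 + $935.55 + $312.67 + $2390.41 + $103.89 + $112.58 + $19.14 = $4110.69
Net pay = $11258.11 − $4110.69 = $7147.42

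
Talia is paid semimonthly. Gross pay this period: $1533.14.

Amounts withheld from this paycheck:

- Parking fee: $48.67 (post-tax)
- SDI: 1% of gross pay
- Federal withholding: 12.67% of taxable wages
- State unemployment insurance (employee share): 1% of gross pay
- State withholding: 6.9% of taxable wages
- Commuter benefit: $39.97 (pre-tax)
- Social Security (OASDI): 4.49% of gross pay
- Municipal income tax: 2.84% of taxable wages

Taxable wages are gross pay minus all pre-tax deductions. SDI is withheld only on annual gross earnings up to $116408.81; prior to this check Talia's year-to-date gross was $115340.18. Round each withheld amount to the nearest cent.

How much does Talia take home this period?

Commuter benefit: $39.97
Taxable wages = $1533.14 − $39.97 = $1493.17
Federal withholding: $1493.17 × 0.1267 = $189.18
Municipal income tax: $1493.17 × 0.0284 = $42.41
State withholding: $1493.17 × 0.069 = $103.03
Social Security (OASDI): $1533.14 × 0.0449 = $68.84
SDI: only $116408.81 − $115340.18 = $1068.63 of this check is subject → $1068.63 × 0.01 = $10.69
State unemployment insurance (employee share): $1533.14 × 0.01 = $15.33
Parking fee: $48.67
Total deductions = $39.97 + $189.18 + $42.41 + $103.03 + $68.84 + $10.69 + $15.33 + $48.67 = $518.12
Net pay = $1533.14 − $518.12 = $1015.02

$1015.02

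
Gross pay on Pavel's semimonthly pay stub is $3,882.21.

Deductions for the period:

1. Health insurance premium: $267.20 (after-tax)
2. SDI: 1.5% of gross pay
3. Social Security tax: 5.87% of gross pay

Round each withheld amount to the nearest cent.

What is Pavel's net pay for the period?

SDI: $3,882.21 × 0.015 = $58.23
Social Security tax: $3,882.21 × 0.0587 = $227.89
Health insurance premium: $267.20
Total deductions = $58.23 + $227.89 + $267.20 = $553.32
Net pay = $3,882.21 − $553.32 = $3,328.89

$3,328.89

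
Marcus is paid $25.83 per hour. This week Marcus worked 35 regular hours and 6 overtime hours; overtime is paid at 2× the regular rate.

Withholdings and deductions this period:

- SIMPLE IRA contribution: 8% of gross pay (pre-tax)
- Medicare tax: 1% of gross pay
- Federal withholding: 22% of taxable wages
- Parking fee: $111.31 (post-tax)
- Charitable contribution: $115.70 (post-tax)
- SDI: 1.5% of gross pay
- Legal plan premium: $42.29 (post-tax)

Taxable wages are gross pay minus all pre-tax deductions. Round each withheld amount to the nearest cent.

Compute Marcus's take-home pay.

Regular pay: 35 × $25.83 = $904.05
Overtime pay: 6 × $25.83 × 2 = $309.96
Gross pay = $904.05 + $309.96 = $1,214.01
SIMPLE IRA contribution: $1,214.01 × 0.08 = $97.12
Taxable wages = $1,214.01 − $97.12 = $1,116.89
Federal withholding: $1,116.89 × 0.22 = $245.72
SDI: $1,214.01 × 0.015 = $18.21
Medicare tax: $1,214.01 × 0.01 = $12.14
Charitable contribution: $115.70
Parking fee: $111.31
Legal plan premium: $42.29
Total deductions = $97.12 + $245.72 + $18.21 + $12.14 + $115.70 + $111.31 + $42.29 = $642.49
Net pay = $1,214.01 − $642.49 = $571.52

$571.52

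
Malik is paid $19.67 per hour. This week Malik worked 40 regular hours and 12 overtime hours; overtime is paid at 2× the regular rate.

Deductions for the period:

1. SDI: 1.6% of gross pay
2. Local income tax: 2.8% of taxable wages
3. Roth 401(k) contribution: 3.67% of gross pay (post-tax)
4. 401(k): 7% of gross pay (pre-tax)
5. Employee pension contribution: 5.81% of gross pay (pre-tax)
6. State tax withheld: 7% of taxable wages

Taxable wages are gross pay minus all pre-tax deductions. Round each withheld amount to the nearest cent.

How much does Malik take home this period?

Regular pay: 40 × $19.67 = $786.80
Overtime pay: 12 × $19.67 × 2 = $472.08
Gross pay = $786.80 + $472.08 = $1258.88
Employee pension contribution: $1258.88 × 0.0581 = $73.14
401(k): $1258.88 × 0.07 = $88.12
Pre-tax total = $73.14 + $88.12 = $161.26
Taxable wages = $1258.88 − $161.26 = $1097.62
Local income tax: $1097.62 × 0.028 = $30.73
State tax withheld: $1097.62 × 0.07 = $76.83
SDI: $1258.88 × 0.016 = $20.14
Roth 401(k) contribution: $1258.88 × 0.0367 = $46.20
Total deductions = $73.14 + $88.12 + $30.73 + $76.83 + $20.14 + $46.20 = $335.16
Net pay = $1258.88 − $335.16 = $923.72

$923.72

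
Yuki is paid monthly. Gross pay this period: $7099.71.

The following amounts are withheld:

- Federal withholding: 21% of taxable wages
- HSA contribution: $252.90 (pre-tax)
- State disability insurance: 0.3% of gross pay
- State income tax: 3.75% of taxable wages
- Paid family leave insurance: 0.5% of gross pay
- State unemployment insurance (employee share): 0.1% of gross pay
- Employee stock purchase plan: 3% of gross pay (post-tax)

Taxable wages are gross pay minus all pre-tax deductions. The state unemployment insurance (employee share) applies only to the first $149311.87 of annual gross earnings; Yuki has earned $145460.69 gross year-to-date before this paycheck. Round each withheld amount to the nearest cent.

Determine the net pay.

$4878.58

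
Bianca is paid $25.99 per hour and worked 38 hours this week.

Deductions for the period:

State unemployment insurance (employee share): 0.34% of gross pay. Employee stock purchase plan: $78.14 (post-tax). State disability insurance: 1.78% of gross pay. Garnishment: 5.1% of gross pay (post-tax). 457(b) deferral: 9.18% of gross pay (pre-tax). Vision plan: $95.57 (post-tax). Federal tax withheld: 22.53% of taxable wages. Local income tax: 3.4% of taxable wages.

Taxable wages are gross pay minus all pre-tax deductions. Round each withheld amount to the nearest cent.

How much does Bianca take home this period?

$419.35

Gross pay: 38 × $25.99 = $987.62
457(b) deferral: $987.62 × 0.0918 = $90.66
Taxable wages = $987.62 − $90.66 = $896.96
Local income tax: $896.96 × 0.034 = $30.50
Federal tax withheld: $896.96 × 0.2253 = $202.09
State disability insurance: $987.62 × 0.0178 = $17.58
State unemployment insurance (employee share): $987.62 × 0.0034 = $3.36
Employee stock purchase plan: $78.14
Vision plan: $95.57
Garnishment: $987.62 × 0.051 = $50.37
Total deductions = $90.66 + $30.50 + $202.09 + $17.58 + $3.36 + $78.14 + $95.57 + $50.37 = $568.27
Net pay = $987.62 − $568.27 = $419.35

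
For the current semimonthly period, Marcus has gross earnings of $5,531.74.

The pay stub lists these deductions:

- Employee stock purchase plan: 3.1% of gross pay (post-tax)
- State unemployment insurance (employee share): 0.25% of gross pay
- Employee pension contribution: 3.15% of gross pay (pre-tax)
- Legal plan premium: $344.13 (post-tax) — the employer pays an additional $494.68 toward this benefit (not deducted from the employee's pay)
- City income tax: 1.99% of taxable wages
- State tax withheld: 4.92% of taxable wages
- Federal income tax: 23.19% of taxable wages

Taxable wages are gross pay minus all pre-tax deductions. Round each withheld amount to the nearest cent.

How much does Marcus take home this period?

Employee pension contribution: $5,531.74 × 0.0315 = $174.25
Taxable wages = $5,531.74 − $174.25 = $5,357.49
Federal income tax: $5,357.49 × 0.2319 = $1,242.40
State tax withheld: $5,357.49 × 0.0492 = $263.59
City income tax: $5,357.49 × 0.0199 = $106.61
State unemployment insurance (employee share): $5,531.74 × 0.0025 = $13.83
Legal plan premium: $344.13
Employee stock purchase plan: $5,531.74 × 0.031 = $171.48
(Employer's $494.68 toward legal plan premium is not withheld from the employee.)
Total deductions = $174.25 + $1,242.40 + $263.59 + $106.61 + $13.83 + $344.13 + $171.48 = $2,316.29
Net pay = $5,531.74 − $2,316.29 = $3,215.45

$3,215.45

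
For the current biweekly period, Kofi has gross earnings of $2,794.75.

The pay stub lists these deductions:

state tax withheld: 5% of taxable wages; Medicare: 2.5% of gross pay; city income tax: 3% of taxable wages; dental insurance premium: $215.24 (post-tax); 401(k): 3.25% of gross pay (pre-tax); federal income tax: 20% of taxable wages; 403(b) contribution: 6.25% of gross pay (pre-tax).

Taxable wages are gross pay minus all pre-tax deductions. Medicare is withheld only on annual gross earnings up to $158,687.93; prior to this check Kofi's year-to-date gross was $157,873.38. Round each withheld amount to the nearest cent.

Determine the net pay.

$1,585.46

401(k): $2,794.75 × 0.0325 = $90.83
403(b) contribution: $2,794.75 × 0.0625 = $174.67
Pre-tax total = $90.83 + $174.67 = $265.50
Taxable wages = $2,794.75 − $265.50 = $2,529.25
State tax withheld: $2,529.25 × 0.05 = $126.46
Federal income tax: $2,529.25 × 0.2 = $505.85
City income tax: $2,529.25 × 0.03 = $75.88
Medicare: only $158,687.93 − $157,873.38 = $814.55 of this check is subject → $814.55 × 0.025 = $20.36
Dental insurance premium: $215.24
Total deductions = $90.83 + $174.67 + $126.46 + $505.85 + $75.88 + $20.36 + $215.24 = $1,209.29
Net pay = $2,794.75 − $1,209.29 = $1,585.46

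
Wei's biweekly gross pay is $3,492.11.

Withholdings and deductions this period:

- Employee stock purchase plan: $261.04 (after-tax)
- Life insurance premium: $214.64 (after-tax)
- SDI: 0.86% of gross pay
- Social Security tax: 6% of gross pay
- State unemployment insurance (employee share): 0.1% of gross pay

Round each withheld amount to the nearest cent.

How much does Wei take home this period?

Social Security tax: $3,492.11 × 0.06 = $209.53
State unemployment insurance (employee share): $3,492.11 × 0.001 = $3.49
SDI: $3,492.11 × 0.0086 = $30.03
Life insurance premium: $214.64
Employee stock purchase plan: $261.04
Total deductions = $209.53 + $3.49 + $30.03 + $214.64 + $261.04 = $718.73
Net pay = $3,492.11 − $718.73 = $2,773.38

$2,773.38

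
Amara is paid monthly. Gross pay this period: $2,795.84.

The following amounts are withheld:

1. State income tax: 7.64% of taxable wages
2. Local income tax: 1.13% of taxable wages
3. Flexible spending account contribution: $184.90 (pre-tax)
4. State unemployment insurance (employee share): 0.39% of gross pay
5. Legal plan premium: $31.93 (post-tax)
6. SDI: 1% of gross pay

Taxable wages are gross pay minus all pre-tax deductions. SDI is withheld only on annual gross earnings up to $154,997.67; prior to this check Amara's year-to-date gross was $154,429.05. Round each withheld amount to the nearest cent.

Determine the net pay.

$2,333.44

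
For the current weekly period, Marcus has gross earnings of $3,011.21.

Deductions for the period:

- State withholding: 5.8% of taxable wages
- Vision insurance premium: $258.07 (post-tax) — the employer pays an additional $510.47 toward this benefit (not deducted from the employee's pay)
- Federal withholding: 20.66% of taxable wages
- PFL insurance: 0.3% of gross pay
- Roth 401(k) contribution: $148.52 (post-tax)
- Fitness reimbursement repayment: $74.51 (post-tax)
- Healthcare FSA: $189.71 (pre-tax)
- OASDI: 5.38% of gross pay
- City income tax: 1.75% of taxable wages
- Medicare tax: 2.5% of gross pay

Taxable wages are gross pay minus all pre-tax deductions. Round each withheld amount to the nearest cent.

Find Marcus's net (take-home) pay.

$1,298.14

Healthcare FSA: $189.71
Taxable wages = $3,011.21 − $189.71 = $2,821.50
Federal withholding: $2,821.50 × 0.2066 = $582.92
State withholding: $2,821.50 × 0.058 = $163.65
City income tax: $2,821.50 × 0.0175 = $49.38
Medicare tax: $3,011.21 × 0.025 = $75.28
PFL insurance: $3,011.21 × 0.003 = $9.03
OASDI: $3,011.21 × 0.0538 = $162.00
Roth 401(k) contribution: $148.52
Fitness reimbursement repayment: $74.51
Vision insurance premium: $258.07
(Employer's $510.47 toward vision insurance premium is not withheld from the employee.)
Total deductions = $189.71 + $582.92 + $163.65 + $49.38 + $75.28 + $9.03 + $162.00 + $148.52 + $74.51 + $258.07 = $1,713.07
Net pay = $3,011.21 − $1,713.07 = $1,298.14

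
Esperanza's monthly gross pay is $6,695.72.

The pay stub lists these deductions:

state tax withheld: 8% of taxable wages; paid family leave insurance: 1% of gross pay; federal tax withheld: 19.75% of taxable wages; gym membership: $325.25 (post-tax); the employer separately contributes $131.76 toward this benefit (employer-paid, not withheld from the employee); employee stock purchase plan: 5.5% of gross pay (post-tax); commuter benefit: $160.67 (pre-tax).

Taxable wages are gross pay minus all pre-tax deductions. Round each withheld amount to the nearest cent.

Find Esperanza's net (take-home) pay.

Commuter benefit: $160.67
Taxable wages = $6,695.72 − $160.67 = $6,535.05
Federal tax withheld: $6,535.05 × 0.1975 = $1,290.67
State tax withheld: $6,535.05 × 0.08 = $522.80
Paid family leave insurance: $6,695.72 × 0.01 = $66.96
Employee stock purchase plan: $6,695.72 × 0.055 = $368.26
Gym membership: $325.25
(Employer's $131.76 toward gym membership is not withheld from the employee.)
Total deductions = $160.67 + $1,290.67 + $522.80 + $66.96 + $368.26 + $325.25 = $2,734.61
Net pay = $6,695.72 − $2,734.61 = $3,961.11

$3,961.11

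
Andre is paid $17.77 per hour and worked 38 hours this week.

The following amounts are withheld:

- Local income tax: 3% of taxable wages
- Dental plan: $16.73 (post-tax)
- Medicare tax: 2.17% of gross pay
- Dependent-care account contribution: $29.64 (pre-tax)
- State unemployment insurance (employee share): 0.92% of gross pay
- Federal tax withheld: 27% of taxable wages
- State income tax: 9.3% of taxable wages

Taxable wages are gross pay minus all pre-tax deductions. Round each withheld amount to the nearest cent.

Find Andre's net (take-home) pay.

$354.30

Gross pay: 38 × $17.77 = $675.26
Dependent-care account contribution: $29.64
Taxable wages = $675.26 − $29.64 = $645.62
Federal tax withheld: $645.62 × 0.27 = $174.32
Local income tax: $645.62 × 0.03 = $19.37
State income tax: $645.62 × 0.093 = $60.04
Medicare tax: $675.26 × 0.0217 = $14.65
State unemployment insurance (employee share): $675.26 × 0.0092 = $6.21
Dental plan: $16.73
Total deductions = $29.64 + $174.32 + $19.37 + $60.04 + $14.65 + $6.21 + $16.73 = $320.96
Net pay = $675.26 − $320.96 = $354.30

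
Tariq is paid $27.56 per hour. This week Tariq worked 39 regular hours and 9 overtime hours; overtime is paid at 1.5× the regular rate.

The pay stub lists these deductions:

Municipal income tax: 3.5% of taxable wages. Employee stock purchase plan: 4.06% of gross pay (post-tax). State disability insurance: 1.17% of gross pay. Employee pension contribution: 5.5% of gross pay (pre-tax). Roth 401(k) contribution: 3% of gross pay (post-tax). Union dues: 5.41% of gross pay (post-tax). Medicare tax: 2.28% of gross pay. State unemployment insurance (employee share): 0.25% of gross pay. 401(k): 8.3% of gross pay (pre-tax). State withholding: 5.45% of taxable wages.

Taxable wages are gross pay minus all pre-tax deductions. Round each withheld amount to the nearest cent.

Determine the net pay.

Regular pay: 39 × $27.56 = $1,074.84
Overtime pay: 9 × $27.56 × 1.5 = $372.06
Gross pay = $1,074.84 + $372.06 = $1,446.90
Employee pension contribution: $1,446.90 × 0.055 = $79.58
401(k): $1,446.90 × 0.083 = $120.09
Pre-tax total = $79.58 + $120.09 = $199.67
Taxable wages = $1,446.90 − $199.67 = $1,247.23
Municipal income tax: $1,247.23 × 0.035 = $43.65
State withholding: $1,247.23 × 0.0545 = $67.97
Medicare tax: $1,446.90 × 0.0228 = $32.99
State unemployment insurance (employee share): $1,446.90 × 0.0025 = $3.62
State disability insurance: $1,446.90 × 0.0117 = $16.93
Union dues: $1,446.90 × 0.0541 = $78.28
Roth 401(k) contribution: $1,446.90 × 0.03 = $43.41
Employee stock purchase plan: $1,446.90 × 0.0406 = $58.74
Total deductions = $79.58 + $120.09 + $43.65 + $67.97 + $32.99 + $3.62 + $16.93 + $78.28 + $43.41 + $58.74 = $545.26
Net pay = $1,446.90 − $545.26 = $901.64

$901.64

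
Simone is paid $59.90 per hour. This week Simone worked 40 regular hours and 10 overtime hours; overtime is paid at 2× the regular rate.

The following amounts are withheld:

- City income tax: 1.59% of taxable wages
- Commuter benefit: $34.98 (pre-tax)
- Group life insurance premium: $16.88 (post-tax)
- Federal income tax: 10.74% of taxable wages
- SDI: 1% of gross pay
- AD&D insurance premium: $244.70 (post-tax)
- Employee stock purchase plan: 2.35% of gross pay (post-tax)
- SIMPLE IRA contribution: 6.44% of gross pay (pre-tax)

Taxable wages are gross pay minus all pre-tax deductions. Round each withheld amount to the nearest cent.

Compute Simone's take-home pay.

Regular pay: 40 × $59.90 = $2396.00
Overtime pay: 10 × $59.90 × 2 = $1198.00
Gross pay = $2396.00 + $1198.00 = $3594.00
SIMPLE IRA contribution: $3594.00 × 0.0644 = $231.45
Commuter benefit: $34.98
Pre-tax total = $231.45 + $34.98 = $266.43
Taxable wages = $3594.00 − $266.43 = $3327.57
Federal income tax: $3327.57 × 0.1074 = $357.38
City income tax: $3327.57 × 0.0159 = $52.91
SDI: $3594.00 × 0.01 = $35.94
Group life insurance premium: $16.88
Employee stock purchase plan: $3594.00 × 0.0235 = $84.46
AD&D insurance premium: $244.70
Total deductions = $231.45 + $34.98 + $357.38 + $52.91 + $35.94 + $16.88 + $84.46 + $244.70 = $1058.70
Net pay = $3594.00 − $1058.70 = $2535.30

$2535.30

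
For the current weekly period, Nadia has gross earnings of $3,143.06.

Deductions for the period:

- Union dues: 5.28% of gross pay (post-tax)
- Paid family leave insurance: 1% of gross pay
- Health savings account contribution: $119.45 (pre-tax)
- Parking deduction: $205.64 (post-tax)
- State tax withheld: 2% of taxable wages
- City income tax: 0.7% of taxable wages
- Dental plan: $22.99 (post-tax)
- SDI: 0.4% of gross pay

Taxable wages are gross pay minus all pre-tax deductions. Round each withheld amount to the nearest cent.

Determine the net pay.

Health savings account contribution: $119.45
Taxable wages = $3,143.06 − $119.45 = $3,023.61
City income tax: $3,023.61 × 0.007 = $21.17
State tax withheld: $3,023.61 × 0.02 = $60.47
SDI: $3,143.06 × 0.004 = $12.57
Paid family leave insurance: $3,143.06 × 0.01 = $31.43
Union dues: $3,143.06 × 0.0528 = $165.95
Dental plan: $22.99
Parking deduction: $205.64
Total deductions = $119.45 + $21.17 + $60.47 + $12.57 + $31.43 + $165.95 + $22.99 + $205.64 = $639.67
Net pay = $3,143.06 − $639.67 = $2,503.39

$2,503.39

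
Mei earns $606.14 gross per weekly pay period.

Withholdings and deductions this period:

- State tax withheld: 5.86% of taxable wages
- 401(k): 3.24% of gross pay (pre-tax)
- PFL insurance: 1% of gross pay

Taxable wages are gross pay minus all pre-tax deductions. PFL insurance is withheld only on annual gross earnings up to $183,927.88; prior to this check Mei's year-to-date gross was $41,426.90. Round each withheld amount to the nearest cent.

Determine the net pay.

$546.07

401(k): $606.14 × 0.0324 = $19.64
Taxable wages = $606.14 − $19.64 = $586.50
State tax withheld: $586.50 × 0.0586 = $34.37
PFL insurance: cap not yet reached, full $606.14 is subject → $606.14 × 0.01 = $6.06
Total deductions = $19.64 + $34.37 + $6.06 = $60.07
Net pay = $606.14 − $60.07 = $546.07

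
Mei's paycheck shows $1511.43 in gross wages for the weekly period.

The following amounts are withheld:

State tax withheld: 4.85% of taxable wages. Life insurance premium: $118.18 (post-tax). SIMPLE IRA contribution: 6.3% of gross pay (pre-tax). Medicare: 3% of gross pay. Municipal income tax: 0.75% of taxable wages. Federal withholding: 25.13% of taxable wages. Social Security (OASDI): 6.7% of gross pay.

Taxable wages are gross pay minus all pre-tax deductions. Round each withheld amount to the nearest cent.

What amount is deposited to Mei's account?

SIMPLE IRA contribution: $1511.43 × 0.063 = $95.22
Taxable wages = $1511.43 − $95.22 = $1416.21
State tax withheld: $1416.21 × 0.0485 = $68.69
Municipal income tax: $1416.21 × 0.0075 = $10.62
Federal withholding: $1416.21 × 0.2513 = $355.89
Social Security (OASDI): $1511.43 × 0.067 = $101.27
Medicare: $1511.43 × 0.03 = $45.34
Life insurance premium: $118.18
Total deductions = $95.22 + $68.69 + $10.62 + $355.89 + $101.27 + $45.34 + $118.18 = $795.21
Net pay = $1511.43 − $795.21 = $716.22

$716.22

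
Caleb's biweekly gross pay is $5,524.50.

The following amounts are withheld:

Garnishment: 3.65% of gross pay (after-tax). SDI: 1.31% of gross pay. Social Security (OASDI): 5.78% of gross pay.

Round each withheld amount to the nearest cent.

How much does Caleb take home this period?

$4,931.17

Social Security (OASDI): $5,524.50 × 0.0578 = $319.32
SDI: $5,524.50 × 0.0131 = $72.37
Garnishment: $5,524.50 × 0.0365 = $201.64
Total deductions = $319.32 + $72.37 + $201.64 = $593.33
Net pay = $5,524.50 − $593.33 = $4,931.17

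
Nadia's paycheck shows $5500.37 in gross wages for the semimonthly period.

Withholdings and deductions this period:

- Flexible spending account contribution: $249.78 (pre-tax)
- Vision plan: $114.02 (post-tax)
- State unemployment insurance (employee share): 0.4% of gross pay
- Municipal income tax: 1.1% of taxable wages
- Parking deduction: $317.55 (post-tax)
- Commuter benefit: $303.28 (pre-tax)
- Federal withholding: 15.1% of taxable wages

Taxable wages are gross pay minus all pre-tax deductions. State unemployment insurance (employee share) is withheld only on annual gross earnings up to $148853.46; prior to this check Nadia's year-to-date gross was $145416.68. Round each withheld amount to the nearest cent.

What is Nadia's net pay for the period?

Commuter benefit: $303.28
Flexible spending account contribution: $249.78
Pre-tax total = $303.28 + $249.78 = $553.06
Taxable wages = $5500.37 − $553.06 = $4947.31
Municipal income tax: $4947.31 × 0.011 = $54.42
Federal withholding: $4947.31 × 0.151 = $747.04
State unemployment insurance (employee share): only $148853.46 − $145416.68 = $3436.78 of this check is subject → $3436.78 × 0.004 = $13.75
Vision plan: $114.02
Parking deduction: $317.55
Total deductions = $303.28 + $249.78 + $54.42 + $747.04 + $13.75 + $114.02 + $317.55 = $1799.84
Net pay = $5500.37 − $1799.84 = $3700.53

$3700.53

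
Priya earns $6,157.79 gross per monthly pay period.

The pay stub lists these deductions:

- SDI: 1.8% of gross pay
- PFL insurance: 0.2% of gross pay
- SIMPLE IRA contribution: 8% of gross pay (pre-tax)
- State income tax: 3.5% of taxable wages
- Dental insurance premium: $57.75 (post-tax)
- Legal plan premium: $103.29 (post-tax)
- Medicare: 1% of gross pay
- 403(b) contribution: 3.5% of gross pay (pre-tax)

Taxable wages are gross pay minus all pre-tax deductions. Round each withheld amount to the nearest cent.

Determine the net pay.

$4,913.13

403(b) contribution: $6,157.79 × 0.035 = $215.52
SIMPLE IRA contribution: $6,157.79 × 0.08 = $492.62
Pre-tax total = $215.52 + $492.62 = $708.14
Taxable wages = $6,157.79 − $708.14 = $5,449.65
State income tax: $5,449.65 × 0.035 = $190.74
PFL insurance: $6,157.79 × 0.002 = $12.32
SDI: $6,157.79 × 0.018 = $110.84
Medicare: $6,157.79 × 0.01 = $61.58
Dental insurance premium: $57.75
Legal plan premium: $103.29
Total deductions = $215.52 + $492.62 + $190.74 + $12.32 + $110.84 + $61.58 + $57.75 + $103.29 = $1,244.66
Net pay = $6,157.79 − $1,244.66 = $4,913.13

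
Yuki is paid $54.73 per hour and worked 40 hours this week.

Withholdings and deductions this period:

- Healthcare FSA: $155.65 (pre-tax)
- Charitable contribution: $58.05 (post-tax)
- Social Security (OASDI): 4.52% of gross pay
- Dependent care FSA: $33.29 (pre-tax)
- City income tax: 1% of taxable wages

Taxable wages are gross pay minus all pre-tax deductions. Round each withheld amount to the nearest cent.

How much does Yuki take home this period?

$1823.26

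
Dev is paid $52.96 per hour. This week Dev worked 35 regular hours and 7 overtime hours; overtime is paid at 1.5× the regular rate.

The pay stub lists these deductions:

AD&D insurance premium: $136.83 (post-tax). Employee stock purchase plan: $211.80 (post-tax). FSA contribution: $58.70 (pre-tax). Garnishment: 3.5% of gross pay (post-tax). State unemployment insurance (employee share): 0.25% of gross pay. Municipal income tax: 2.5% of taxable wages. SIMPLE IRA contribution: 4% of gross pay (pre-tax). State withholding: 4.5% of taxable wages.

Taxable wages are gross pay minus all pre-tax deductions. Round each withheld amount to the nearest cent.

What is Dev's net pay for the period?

$1,657.78

Regular pay: 35 × $52.96 = $1,853.60
Overtime pay: 7 × $52.96 × 1.5 = $556.08
Gross pay = $1,853.60 + $556.08 = $2,409.68
SIMPLE IRA contribution: $2,409.68 × 0.04 = $96.39
FSA contribution: $58.70
Pre-tax total = $96.39 + $58.70 = $155.09
Taxable wages = $2,409.68 − $155.09 = $2,254.59
Municipal income tax: $2,254.59 × 0.025 = $56.36
State withholding: $2,254.59 × 0.045 = $101.46
State unemployment insurance (employee share): $2,409.68 × 0.0025 = $6.02
Employee stock purchase plan: $211.80
AD&D insurance premium: $136.83
Garnishment: $2,409.68 × 0.035 = $84.34
Total deductions = $96.39 + $58.70 + $56.36 + $101.46 + $6.02 + $211.80 + $136.83 + $84.34 = $751.90
Net pay = $2,409.68 − $751.90 = $1,657.78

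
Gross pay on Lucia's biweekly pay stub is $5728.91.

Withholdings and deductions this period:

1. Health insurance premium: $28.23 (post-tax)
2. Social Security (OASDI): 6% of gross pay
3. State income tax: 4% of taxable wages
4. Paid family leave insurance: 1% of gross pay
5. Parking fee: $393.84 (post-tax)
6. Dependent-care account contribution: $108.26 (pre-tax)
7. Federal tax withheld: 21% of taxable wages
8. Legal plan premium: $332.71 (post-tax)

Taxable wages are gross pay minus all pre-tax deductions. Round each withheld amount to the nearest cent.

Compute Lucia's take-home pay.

Dependent-care account contribution: $108.26
Taxable wages = $5728.91 − $108.26 = $5620.65
Federal tax withheld: $5620.65 × 0.21 = $1180.34
State income tax: $5620.65 × 0.04 = $224.83
Paid family leave insurance: $5728.91 × 0.01 = $57.29
Social Security (OASDI): $5728.91 × 0.06 = $343.73
Legal plan premium: $332.71
Health insurance premium: $28.23
Parking fee: $393.84
Total deductions = $108.26 + $1180.34 + $224.83 + $57.29 + $343.73 + $332.71 + $28.23 + $393.84 = $2669.23
Net pay = $5728.91 − $2669.23 = $3059.68

$3059.68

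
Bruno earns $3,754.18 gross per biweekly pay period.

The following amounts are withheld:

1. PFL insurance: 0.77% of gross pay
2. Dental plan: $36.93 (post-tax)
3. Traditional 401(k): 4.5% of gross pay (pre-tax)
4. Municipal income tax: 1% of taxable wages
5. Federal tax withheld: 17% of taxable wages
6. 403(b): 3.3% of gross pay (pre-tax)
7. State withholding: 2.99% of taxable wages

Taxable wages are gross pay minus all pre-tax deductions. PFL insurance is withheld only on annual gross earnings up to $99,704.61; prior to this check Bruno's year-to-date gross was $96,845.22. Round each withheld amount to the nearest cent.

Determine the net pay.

$2,675.87

403(b): $3,754.18 × 0.033 = $123.89
Traditional 401(k): $3,754.18 × 0.045 = $168.94
Pre-tax total = $123.89 + $168.94 = $292.83
Taxable wages = $3,754.18 − $292.83 = $3,461.35
Municipal income tax: $3,461.35 × 0.01 = $34.61
Federal tax withheld: $3,461.35 × 0.17 = $588.43
State withholding: $3,461.35 × 0.0299 = $103.49
PFL insurance: only $99,704.61 − $96,845.22 = $2,859.39 of this check is subject → $2,859.39 × 0.0077 = $22.02
Dental plan: $36.93
Total deductions = $123.89 + $168.94 + $34.61 + $588.43 + $103.49 + $22.02 + $36.93 = $1,078.31
Net pay = $3,754.18 − $1,078.31 = $2,675.87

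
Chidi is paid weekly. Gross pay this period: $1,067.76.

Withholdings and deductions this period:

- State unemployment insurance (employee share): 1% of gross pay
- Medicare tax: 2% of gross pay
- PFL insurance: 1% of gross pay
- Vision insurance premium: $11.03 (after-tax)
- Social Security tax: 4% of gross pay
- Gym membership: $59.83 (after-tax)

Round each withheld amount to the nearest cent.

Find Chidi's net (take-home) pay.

$911.47

PFL insurance: $1,067.76 × 0.01 = $10.68
Social Security tax: $1,067.76 × 0.04 = $42.71
State unemployment insurance (employee share): $1,067.76 × 0.01 = $10.68
Medicare tax: $1,067.76 × 0.02 = $21.36
Vision insurance premium: $11.03
Gym membership: $59.83
Total deductions = $10.68 + $42.71 + $10.68 + $21.36 + $11.03 + $59.83 = $156.29
Net pay = $1,067.76 − $156.29 = $911.47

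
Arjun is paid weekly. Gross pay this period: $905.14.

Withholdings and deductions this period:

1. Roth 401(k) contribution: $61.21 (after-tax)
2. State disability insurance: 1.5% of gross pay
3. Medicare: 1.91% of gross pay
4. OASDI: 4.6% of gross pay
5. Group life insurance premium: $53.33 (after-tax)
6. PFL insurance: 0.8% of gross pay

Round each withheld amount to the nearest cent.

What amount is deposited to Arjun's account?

$710.85

Medicare: $905.14 × 0.0191 = $17.29
OASDI: $905.14 × 0.046 = $41.64
State disability insurance: $905.14 × 0.015 = $13.58
PFL insurance: $905.14 × 0.008 = $7.24
Roth 401(k) contribution: $61.21
Group life insurance premium: $53.33
Total deductions = $17.29 + $41.64 + $13.58 + $7.24 + $61.21 + $53.33 = $194.29
Net pay = $905.14 − $194.29 = $710.85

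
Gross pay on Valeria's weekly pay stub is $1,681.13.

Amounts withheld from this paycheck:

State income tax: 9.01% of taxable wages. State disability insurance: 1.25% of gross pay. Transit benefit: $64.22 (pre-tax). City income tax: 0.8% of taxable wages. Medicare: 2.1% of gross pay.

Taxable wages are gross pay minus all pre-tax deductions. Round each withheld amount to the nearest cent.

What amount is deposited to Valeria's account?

$1,401.98

Transit benefit: $64.22
Taxable wages = $1,681.13 − $64.22 = $1,616.91
City income tax: $1,616.91 × 0.008 = $12.94
State income tax: $1,616.91 × 0.0901 = $145.68
Medicare: $1,681.13 × 0.021 = $35.30
State disability insurance: $1,681.13 × 0.0125 = $21.01
Total deductions = $64.22 + $12.94 + $145.68 + $35.30 + $21.01 = $279.15
Net pay = $1,681.13 − $279.15 = $1,401.98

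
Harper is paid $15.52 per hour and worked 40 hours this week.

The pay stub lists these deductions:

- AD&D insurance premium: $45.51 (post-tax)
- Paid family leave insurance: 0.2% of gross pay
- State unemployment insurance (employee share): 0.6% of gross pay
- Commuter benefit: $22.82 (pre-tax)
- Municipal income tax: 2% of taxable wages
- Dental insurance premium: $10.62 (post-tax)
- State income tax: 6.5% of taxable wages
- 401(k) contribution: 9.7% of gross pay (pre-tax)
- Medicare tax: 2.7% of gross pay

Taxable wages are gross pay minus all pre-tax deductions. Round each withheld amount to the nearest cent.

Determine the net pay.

Gross pay: 40 × $15.52 = $620.80
Commuter benefit: $22.82
401(k) contribution: $620.80 × 0.097 = $60.22
Pre-tax total = $22.82 + $60.22 = $83.04
Taxable wages = $620.80 − $83.04 = $537.76
Municipal income tax: $537.76 × 0.02 = $10.76
State income tax: $537.76 × 0.065 = $34.95
Medicare tax: $620.80 × 0.027 = $16.76
State unemployment insurance (employee share): $620.80 × 0.006 = $3.72
Paid family leave insurance: $620.80 × 0.002 = $1.24
Dental insurance premium: $10.62
AD&D insurance premium: $45.51
Total deductions = $22.82 + $60.22 + $10.76 + $34.95 + $16.76 + $3.72 + $1.24 + $10.62 + $45.51 = $206.60
Net pay = $620.80 − $206.60 = $414.20

$414.20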